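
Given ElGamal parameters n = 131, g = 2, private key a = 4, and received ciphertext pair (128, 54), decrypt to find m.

88

Shared mask s = c₁^a mod n = 128^4 mod 131.
128^1 ≡ 128 (mod 131)
128^2 = (128^1)^2 ≡ 128^2 = 16384 ≡ 9 (mod 131)
128^4 = (128^2)^2 ≡ 9^2 = 81 ≡ 81 (mod 131)
So s = 81; s⁻¹ ≡ 55 (mod 131).
m = c₂ · s⁻¹ mod 131 = 54 · 55 mod 131 = 88.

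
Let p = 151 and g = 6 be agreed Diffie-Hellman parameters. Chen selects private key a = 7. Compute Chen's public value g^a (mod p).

133

Public value = 6^7 (mod 151).
6^1 ≡ 6 (mod 151)
6^2 = (6^1)^2 ≡ 6^2 = 36 ≡ 36 (mod 151)
6^4 = (6^2)^2 ≡ 36^2 = 1296 ≡ 88 (mod 151)
6^7 = 6^4 · 6^2 · 6^1 ≡ 88 · 36 · 6 ≡ 133 (mod 151).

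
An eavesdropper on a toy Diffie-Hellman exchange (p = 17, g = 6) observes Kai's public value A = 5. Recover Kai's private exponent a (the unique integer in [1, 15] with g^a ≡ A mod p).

11

Try successive powers of 6 modulo 17:
6^1 ≡ 6
6^2 ≡ 2
6^3 ≡ 12
6^4 ≡ 4
6^5 ≡ 7
6^6 ≡ 8
6^7 ≡ 14
6^8 ≡ 16
6^9 ≡ 11
6^10 ≡ 15
6^11 ≡ 5
Found: a = 11.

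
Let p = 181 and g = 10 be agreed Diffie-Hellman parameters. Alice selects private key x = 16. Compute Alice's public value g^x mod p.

70

Public value = 10^16 mod 181.
10^1 ≡ 10 (mod 181)
10^2 = (10^1)^2 ≡ 10^2 = 100 ≡ 100 (mod 181)
10^4 = (10^2)^2 ≡ 100^2 = 10000 ≡ 45 (mod 181)
10^8 = (10^4)^2 ≡ 45^2 = 2025 ≡ 34 (mod 181)
10^16 = (10^8)^2 ≡ 34^2 = 1156 ≡ 70 (mod 181)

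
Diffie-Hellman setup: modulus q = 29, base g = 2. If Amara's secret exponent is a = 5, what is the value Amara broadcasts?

3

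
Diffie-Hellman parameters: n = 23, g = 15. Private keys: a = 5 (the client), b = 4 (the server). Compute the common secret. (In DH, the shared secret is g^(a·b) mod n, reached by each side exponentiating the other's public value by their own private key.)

The client sends A = g^a mod n = 15^5 mod 23.
15^1 ≡ 15 (mod 23)
15^2 = (15^1)^2 ≡ 15^2 = 225 ≡ 18 (mod 23)
15^4 = (15^2)^2 ≡ 18^2 = 324 ≡ 2 (mod 23)
15^5 = 15^4 · 15^1 ≡ 2 · 15 ≡ 7 (mod 23).
So A = 7. The server then computes K = A^b mod n = 7^4 mod 23.
7^1 ≡ 7 (mod 23)
7^2 = (7^1)^2 ≡ 7^2 = 49 ≡ 3 (mod 23)
7^4 = (7^2)^2 ≡ 3^2 = 9 ≡ 9 (mod 23)

9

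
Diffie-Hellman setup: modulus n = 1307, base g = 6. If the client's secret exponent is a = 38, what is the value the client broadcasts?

Public value = 6^38 mod 1307.
6^1 ≡ 6 (mod 1307)
6^2 = (6^1)^2 ≡ 6^2 = 36 ≡ 36 (mod 1307)
6^4 = (6^2)^2 ≡ 36^2 = 1296 ≡ 1296 (mod 1307)
6^8 = (6^4)^2 ≡ 1296^2 = 1679616 ≡ 121 (mod 1307)
6^16 = (6^8)^2 ≡ 121^2 = 14641 ≡ 264 (mod 1307)
6^32 = (6^16)^2 ≡ 264^2 = 69696 ≡ 425 (mod 1307)
6^38 = 6^32 · 6^4 · 6^2 ≡ 425 · 1296 · 36 ≡ 303 (mod 1307).

303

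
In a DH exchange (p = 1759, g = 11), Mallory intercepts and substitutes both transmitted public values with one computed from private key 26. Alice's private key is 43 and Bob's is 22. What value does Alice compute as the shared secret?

1101

Alice receives Mallory's public value M = 11^26 mod 1759 instead of the honest one.
11^1 ≡ 11 (mod 1759)
11^2 = (11^1)^2 ≡ 11^2 = 121 ≡ 121 (mod 1759)
11^4 = (11^2)^2 ≡ 121^2 = 14641 ≡ 569 (mod 1759)
11^8 = (11^4)^2 ≡ 569^2 = 323761 ≡ 105 (mod 1759)
11^16 = (11^8)^2 ≡ 105^2 = 11025 ≡ 471 (mod 1759)
11^26 = 11^16 · 11^8 · 11^2 ≡ 471 · 105 · 121 ≡ 1696 (mod 1759).
So M = 1696. Alice computes K = M^43 mod 1759.
1696^1 ≡ 1696 (mod 1759)
1696^2 = (1696^1)^2 ≡ 1696^2 = 2876416 ≡ 451 (mod 1759)
1696^4 = (1696^2)^2 ≡ 451^2 = 203401 ≡ 1116 (mod 1759)
1696^8 = (1696^4)^2 ≡ 1116^2 = 1245456 ≡ 84 (mod 1759)
1696^16 = (1696^8)^2 ≡ 84^2 = 7056 ≡ 20 (mod 1759)
1696^32 = (1696^16)^2 ≡ 20^2 = 400 ≡ 400 (mod 1759)
1696^43 = 1696^32 · 1696^8 · 1696^2 · 1696^1 ≡ 400 · 84 · 451 · 1696 ≡ 1101 (mod 1759).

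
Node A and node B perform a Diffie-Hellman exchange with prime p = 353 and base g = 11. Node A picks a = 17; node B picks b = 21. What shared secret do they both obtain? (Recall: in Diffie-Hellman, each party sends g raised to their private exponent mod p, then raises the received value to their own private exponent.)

Node B sends B = g^b mod p = 11^21 mod 353.
11^1 ≡ 11 (mod 353)
11^2 = (11^1)^2 ≡ 11^2 = 121 ≡ 121 (mod 353)
11^4 = (11^2)^2 ≡ 121^2 = 14641 ≡ 168 (mod 353)
11^8 = (11^4)^2 ≡ 168^2 = 28224 ≡ 337 (mod 353)
11^16 = (11^8)^2 ≡ 337^2 = 113569 ≡ 256 (mod 353)
11^21 = 11^16 · 11^4 · 11^1 ≡ 256 · 168 · 11 ≡ 68 (mod 353).
So B = 68. Node A then computes K = B^a mod p = 68^17 mod 353.
68^1 ≡ 68 (mod 353)
68^2 = (68^1)^2 ≡ 68^2 = 4624 ≡ 35 (mod 353)
68^4 = (68^2)^2 ≡ 35^2 = 1225 ≡ 166 (mod 353)
68^8 = (68^4)^2 ≡ 166^2 = 27556 ≡ 22 (mod 353)
68^16 = (68^8)^2 ≡ 22^2 = 484 ≡ 131 (mod 353)
68^17 = 68^16 · 68^1 ≡ 131 · 68 ≡ 83 (mod 353).

83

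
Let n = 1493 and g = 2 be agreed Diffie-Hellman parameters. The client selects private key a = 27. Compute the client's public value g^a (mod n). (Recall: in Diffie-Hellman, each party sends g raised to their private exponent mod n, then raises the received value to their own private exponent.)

14

Public value = 2^27 (mod 1493).
2^1 ≡ 2 (mod 1493)
2^2 = (2^1)^2 ≡ 2^2 = 4 ≡ 4 (mod 1493)
2^4 = (2^2)^2 ≡ 4^2 = 16 ≡ 16 (mod 1493)
2^8 = (2^4)^2 ≡ 16^2 = 256 ≡ 256 (mod 1493)
2^16 = (2^8)^2 ≡ 256^2 = 65536 ≡ 1337 (mod 1493)
2^27 = 2^16 · 2^8 · 2^2 · 2^1 ≡ 1337 · 256 · 4 · 2 ≡ 14 (mod 1493).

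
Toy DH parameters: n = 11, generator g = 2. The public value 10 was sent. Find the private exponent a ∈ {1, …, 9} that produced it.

Try successive powers of 2 modulo 11:
2^1 ≡ 2
2^2 ≡ 4
2^3 ≡ 8
2^4 ≡ 5
2^5 ≡ 10
Found: a = 5.

5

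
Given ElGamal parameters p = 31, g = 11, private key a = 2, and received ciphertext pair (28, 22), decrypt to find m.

30

Shared mask s = c₁^a mod p = 28^2 mod 31.
28^1 ≡ 28 (mod 31)
28^2 = (28^1)^2 ≡ 28^2 = 784 ≡ 9 (mod 31)
So s = 9; s⁻¹ ≡ 7 (mod 31).
m = c₂ · s⁻¹ mod 31 = 22 · 7 mod 31 = 30.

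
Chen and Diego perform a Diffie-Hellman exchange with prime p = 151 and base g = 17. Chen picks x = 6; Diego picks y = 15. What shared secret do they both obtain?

64

Diego sends B = g^y mod p = 17^15 mod 151.
17^1 ≡ 17 (mod 151)
17^2 = (17^1)^2 ≡ 17^2 = 289 ≡ 138 (mod 151)
17^4 = (17^2)^2 ≡ 138^2 = 19044 ≡ 18 (mod 151)
17^8 = (17^4)^2 ≡ 18^2 = 324 ≡ 22 (mod 151)
17^15 = 17^8 · 17^4 · 17^2 · 17^1 ≡ 22 · 18 · 138 · 17 ≡ 64 (mod 151).
So B = 64. Chen then computes K = B^x mod p = 64^6 mod 151.
64^1 ≡ 64 (mod 151)
64^2 = (64^1)^2 ≡ 64^2 = 4096 ≡ 19 (mod 151)
64^4 = (64^2)^2 ≡ 19^2 = 361 ≡ 59 (mod 151)
64^6 = 64^4 · 64^2 ≡ 59 · 19 ≡ 64 (mod 151).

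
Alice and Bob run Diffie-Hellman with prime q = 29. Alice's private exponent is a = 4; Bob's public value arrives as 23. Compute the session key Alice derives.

20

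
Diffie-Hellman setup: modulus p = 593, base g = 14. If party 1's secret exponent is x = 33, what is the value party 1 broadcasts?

376

Public value = 14^33 (mod 593).
14^1 ≡ 14 (mod 593)
14^2 = (14^1)^2 ≡ 14^2 = 196 ≡ 196 (mod 593)
14^4 = (14^2)^2 ≡ 196^2 = 38416 ≡ 464 (mod 593)
14^8 = (14^4)^2 ≡ 464^2 = 215296 ≡ 37 (mod 593)
14^16 = (14^8)^2 ≡ 37^2 = 1369 ≡ 183 (mod 593)
14^32 = (14^16)^2 ≡ 183^2 = 33489 ≡ 281 (mod 593)
14^33 = 14^32 · 14^1 ≡ 281 · 14 ≡ 376 (mod 593).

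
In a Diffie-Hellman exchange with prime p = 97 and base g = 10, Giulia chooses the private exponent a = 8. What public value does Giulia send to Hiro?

81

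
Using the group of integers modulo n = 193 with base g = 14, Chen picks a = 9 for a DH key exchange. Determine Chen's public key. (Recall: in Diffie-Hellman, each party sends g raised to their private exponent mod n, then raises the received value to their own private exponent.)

Public value = 14^9 mod 193.
14^1 ≡ 14 (mod 193)
14^2 = (14^1)^2 ≡ 14^2 = 196 ≡ 3 (mod 193)
14^4 = (14^2)^2 ≡ 3^2 = 9 ≡ 9 (mod 193)
14^8 = (14^4)^2 ≡ 9^2 = 81 ≡ 81 (mod 193)
14^9 = 14^8 · 14^1 ≡ 81 · 14 ≡ 169 (mod 193).

169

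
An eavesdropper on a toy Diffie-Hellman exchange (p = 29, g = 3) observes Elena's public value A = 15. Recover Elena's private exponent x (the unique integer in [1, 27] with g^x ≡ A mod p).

Try successive powers of 3 modulo 29:
3^1 ≡ 3
3^2 ≡ 9
3^3 ≡ 27
3^4 ≡ 23
3^5 ≡ 11
3^6 ≡ 4
3^7 ≡ 12
3^8 ≡ 7
3^9 ≡ 21
3^10 ≡ 5
3^11 ≡ 15
Found: x = 11.

11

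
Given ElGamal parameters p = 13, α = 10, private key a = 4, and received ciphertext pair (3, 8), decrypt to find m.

Shared mask s = c₁^a mod p = 3^4 mod 13.
3^1 ≡ 3 (mod 13)
3^2 = (3^1)^2 ≡ 3^2 = 9 ≡ 9 (mod 13)
3^4 = (3^2)^2 ≡ 9^2 = 81 ≡ 3 (mod 13)
So s = 3; s⁻¹ ≡ 9 (mod 13).
m = c₂ · s⁻¹ mod 13 = 8 · 9 mod 13 = 7.

7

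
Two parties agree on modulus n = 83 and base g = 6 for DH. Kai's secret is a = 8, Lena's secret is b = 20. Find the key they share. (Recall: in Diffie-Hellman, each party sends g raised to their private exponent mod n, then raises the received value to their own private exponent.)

Lena sends B = g^b mod n = 6^20 mod 83.
6^1 ≡ 6 (mod 83)
6^2 = (6^1)^2 ≡ 6^2 = 36 ≡ 36 (mod 83)
6^4 = (6^2)^2 ≡ 36^2 = 1296 ≡ 51 (mod 83)
6^8 = (6^4)^2 ≡ 51^2 = 2601 ≡ 28 (mod 83)
6^16 = (6^8)^2 ≡ 28^2 = 784 ≡ 37 (mod 83)
6^20 = 6^16 · 6^4 ≡ 37 · 51 ≡ 61 (mod 83).
So B = 61. Kai then computes K = B^a mod n = 61^8 mod 83.
61^1 ≡ 61 (mod 83)
61^2 = (61^1)^2 ≡ 61^2 = 3721 ≡ 69 (mod 83)
61^4 = (61^2)^2 ≡ 69^2 = 4761 ≡ 30 (mod 83)
61^8 = (61^4)^2 ≡ 30^2 = 900 ≡ 70 (mod 83)

70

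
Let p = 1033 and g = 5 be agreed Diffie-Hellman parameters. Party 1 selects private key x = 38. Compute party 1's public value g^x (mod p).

919

Public value = 5^38 (mod 1033).
5^1 ≡ 5 (mod 1033)
5^2 = (5^1)^2 ≡ 5^2 = 25 ≡ 25 (mod 1033)
5^4 = (5^2)^2 ≡ 25^2 = 625 ≡ 625 (mod 1033)
5^8 = (5^4)^2 ≡ 625^2 = 390625 ≡ 151 (mod 1033)
5^16 = (5^8)^2 ≡ 151^2 = 22801 ≡ 75 (mod 1033)
5^32 = (5^16)^2 ≡ 75^2 = 5625 ≡ 460 (mod 1033)
5^38 = 5^32 · 5^4 · 5^2 ≡ 460 · 625 · 25 ≡ 919 (mod 1033).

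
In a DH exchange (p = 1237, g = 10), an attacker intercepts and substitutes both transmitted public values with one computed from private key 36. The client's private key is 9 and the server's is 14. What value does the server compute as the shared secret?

132

The server receives an attacker's public value M = 10^36 mod 1237 instead of the honest one.
10^1 ≡ 10 (mod 1237)
10^2 = (10^1)^2 ≡ 10^2 = 100 ≡ 100 (mod 1237)
10^4 = (10^2)^2 ≡ 100^2 = 10000 ≡ 104 (mod 1237)
10^8 = (10^4)^2 ≡ 104^2 = 10816 ≡ 920 (mod 1237)
10^16 = (10^8)^2 ≡ 920^2 = 846400 ≡ 292 (mod 1237)
10^32 = (10^16)^2 ≡ 292^2 = 85264 ≡ 1148 (mod 1237)
10^36 = 10^32 · 10^4 ≡ 1148 · 104 ≡ 640 (mod 1237).
So M = 640. The server computes K = M^14 mod 1237.
640^1 ≡ 640 (mod 1237)
640^2 = (640^1)^2 ≡ 640^2 = 409600 ≡ 153 (mod 1237)
640^4 = (640^2)^2 ≡ 153^2 = 23409 ≡ 1143 (mod 1237)
640^8 = (640^4)^2 ≡ 1143^2 = 1306449 ≡ 177 (mod 1237)
640^14 = 640^8 · 640^4 · 640^2 ≡ 177 · 1143 · 153 ≡ 132 (mod 1237).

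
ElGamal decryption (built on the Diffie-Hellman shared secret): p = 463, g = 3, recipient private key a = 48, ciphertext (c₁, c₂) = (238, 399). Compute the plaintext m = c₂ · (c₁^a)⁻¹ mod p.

221

Shared mask s = c₁^a mod p = 238^48 mod 463.
238^1 ≡ 238 (mod 463)
238^2 = (238^1)^2 ≡ 238^2 = 56644 ≡ 158 (mod 463)
238^4 = (238^2)^2 ≡ 158^2 = 24964 ≡ 425 (mod 463)
238^8 = (238^4)^2 ≡ 425^2 = 180625 ≡ 55 (mod 463)
238^16 = (238^8)^2 ≡ 55^2 = 3025 ≡ 247 (mod 463)
238^32 = (238^16)^2 ≡ 247^2 = 61009 ≡ 356 (mod 463)
238^48 = 238^32 · 238^16 ≡ 356 · 247 ≡ 425 (mod 463).
So s = 425; s⁻¹ ≡ 134 (mod 463).
m = c₂ · s⁻¹ mod 463 = 399 · 134 mod 463 = 221.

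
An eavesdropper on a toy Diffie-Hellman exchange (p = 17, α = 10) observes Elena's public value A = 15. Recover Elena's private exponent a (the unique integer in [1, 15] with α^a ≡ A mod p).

2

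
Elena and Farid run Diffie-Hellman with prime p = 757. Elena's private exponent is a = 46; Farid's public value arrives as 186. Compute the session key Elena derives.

Shared key K = 186^46 mod 757.
186^1 ≡ 186 (mod 757)
186^2 = (186^1)^2 ≡ 186^2 = 34596 ≡ 531 (mod 757)
186^4 = (186^2)^2 ≡ 531^2 = 281961 ≡ 357 (mod 757)
186^8 = (186^4)^2 ≡ 357^2 = 127449 ≡ 273 (mod 757)
186^16 = (186^8)^2 ≡ 273^2 = 74529 ≡ 343 (mod 757)
186^32 = (186^16)^2 ≡ 343^2 = 117649 ≡ 314 (mod 757)
186^46 = 186^32 · 186^8 · 186^4 · 186^2 ≡ 314 · 273 · 357 · 531 ≡ 602 (mod 757).

602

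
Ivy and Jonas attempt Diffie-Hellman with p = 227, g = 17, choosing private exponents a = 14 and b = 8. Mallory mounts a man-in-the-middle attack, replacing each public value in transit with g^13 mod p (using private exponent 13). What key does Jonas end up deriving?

Jonas receives Mallory's public value M = 17^13 mod 227 instead of the honest one.
17^1 ≡ 17 (mod 227)
17^2 = (17^1)^2 ≡ 17^2 = 289 ≡ 62 (mod 227)
17^4 = (17^2)^2 ≡ 62^2 = 3844 ≡ 212 (mod 227)
17^8 = (17^4)^2 ≡ 212^2 = 44944 ≡ 225 (mod 227)
17^13 = 17^8 · 17^4 · 17^1 ≡ 225 · 212 · 17 ≡ 56 (mod 227).
So M = 56. Jonas computes K = M^8 mod 227.
56^1 ≡ 56 (mod 227)
56^2 = (56^1)^2 ≡ 56^2 = 3136 ≡ 185 (mod 227)
56^4 = (56^2)^2 ≡ 185^2 = 34225 ≡ 175 (mod 227)
56^8 = (56^4)^2 ≡ 175^2 = 30625 ≡ 207 (mod 227)

207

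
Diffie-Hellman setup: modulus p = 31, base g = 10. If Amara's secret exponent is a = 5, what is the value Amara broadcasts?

25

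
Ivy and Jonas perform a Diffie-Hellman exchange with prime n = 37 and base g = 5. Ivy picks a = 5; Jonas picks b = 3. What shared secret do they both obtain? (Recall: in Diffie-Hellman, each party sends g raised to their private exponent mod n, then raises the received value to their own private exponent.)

29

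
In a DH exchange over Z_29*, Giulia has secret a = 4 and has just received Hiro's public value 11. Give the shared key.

Shared key K = 11^4 mod 29.
11^1 ≡ 11 (mod 29)
11^2 = (11^1)^2 ≡ 11^2 = 121 ≡ 5 (mod 29)
11^4 = (11^2)^2 ≡ 5^2 = 25 ≡ 25 (mod 29)

25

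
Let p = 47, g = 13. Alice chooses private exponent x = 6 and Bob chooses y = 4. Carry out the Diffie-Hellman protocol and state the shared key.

Bob sends B = g^y mod p = 13^4 mod 47.
13^1 ≡ 13 (mod 47)
13^2 = (13^1)^2 ≡ 13^2 = 169 ≡ 28 (mod 47)
13^4 = (13^2)^2 ≡ 28^2 = 784 ≡ 32 (mod 47)
So B = 32. Alice then computes K = B^x mod p = 32^6 mod 47.
32^1 ≡ 32 (mod 47)
32^2 = (32^1)^2 ≡ 32^2 = 1024 ≡ 37 (mod 47)
32^4 = (32^2)^2 ≡ 37^2 = 1369 ≡ 6 (mod 47)
32^6 = 32^4 · 32^2 ≡ 6 · 37 ≡ 34 (mod 47).

34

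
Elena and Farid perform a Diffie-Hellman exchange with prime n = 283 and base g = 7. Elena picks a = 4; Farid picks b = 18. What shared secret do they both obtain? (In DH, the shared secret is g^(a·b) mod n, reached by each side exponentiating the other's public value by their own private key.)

Farid sends B = g^b mod n = 7^18 mod 283.
7^1 ≡ 7 (mod 283)
7^2 = (7^1)^2 ≡ 7^2 = 49 ≡ 49 (mod 283)
7^4 = (7^2)^2 ≡ 49^2 = 2401 ≡ 137 (mod 283)
7^8 = (7^4)^2 ≡ 137^2 = 18769 ≡ 91 (mod 283)
7^16 = (7^8)^2 ≡ 91^2 = 8281 ≡ 74 (mod 283)
7^18 = 7^16 · 7^2 ≡ 74 · 49 ≡ 230 (mod 283).
So B = 230. Elena then computes K = B^a mod n = 230^4 mod 283.
230^1 ≡ 230 (mod 283)
230^2 = (230^1)^2 ≡ 230^2 = 52900 ≡ 262 (mod 283)
230^4 = (230^2)^2 ≡ 262^2 = 68644 ≡ 158 (mod 283)

158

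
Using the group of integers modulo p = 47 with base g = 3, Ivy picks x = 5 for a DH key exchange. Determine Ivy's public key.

8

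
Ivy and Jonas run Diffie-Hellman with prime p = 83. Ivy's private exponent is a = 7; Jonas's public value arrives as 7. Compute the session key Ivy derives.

Shared key K = 7^7 mod 83.
7^1 ≡ 7 (mod 83)
7^2 = (7^1)^2 ≡ 7^2 = 49 ≡ 49 (mod 83)
7^4 = (7^2)^2 ≡ 49^2 = 2401 ≡ 77 (mod 83)
7^7 = 7^4 · 7^2 · 7^1 ≡ 77 · 49 · 7 ≡ 17 (mod 83).

17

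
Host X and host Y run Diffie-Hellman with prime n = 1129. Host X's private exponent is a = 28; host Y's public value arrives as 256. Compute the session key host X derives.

987

Shared key K = 256^28 mod 1129.
256^1 ≡ 256 (mod 1129)
256^2 = (256^1)^2 ≡ 256^2 = 65536 ≡ 54 (mod 1129)
256^4 = (256^2)^2 ≡ 54^2 = 2916 ≡ 658 (mod 1129)
256^8 = (256^4)^2 ≡ 658^2 = 432964 ≡ 557 (mod 1129)
256^16 = (256^8)^2 ≡ 557^2 = 310249 ≡ 903 (mod 1129)
256^28 = 256^16 · 256^8 · 256^4 ≡ 903 · 557 · 658 ≡ 987 (mod 1129).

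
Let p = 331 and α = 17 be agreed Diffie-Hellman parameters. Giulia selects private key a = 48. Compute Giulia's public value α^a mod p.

193

Public value = 17^48 mod 331.
17^1 ≡ 17 (mod 331)
17^2 = (17^1)^2 ≡ 17^2 = 289 ≡ 289 (mod 331)
17^4 = (17^2)^2 ≡ 289^2 = 83521 ≡ 109 (mod 331)
17^8 = (17^4)^2 ≡ 109^2 = 11881 ≡ 296 (mod 331)
17^16 = (17^8)^2 ≡ 296^2 = 87616 ≡ 232 (mod 331)
17^32 = (17^16)^2 ≡ 232^2 = 53824 ≡ 202 (mod 331)
17^48 = 17^32 · 17^16 ≡ 202 · 232 ≡ 193 (mod 331).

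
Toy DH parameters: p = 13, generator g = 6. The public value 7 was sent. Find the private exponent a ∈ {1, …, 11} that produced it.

Try successive powers of 6 modulo 13:
6^1 ≡ 6
6^2 ≡ 10
6^3 ≡ 8
6^4 ≡ 9
6^5 ≡ 2
6^6 ≡ 12
6^7 ≡ 7
Found: a = 7.

7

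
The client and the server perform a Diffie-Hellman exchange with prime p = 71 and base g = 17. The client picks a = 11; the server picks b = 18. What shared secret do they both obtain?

57

The client sends A = g^a mod p = 17^11 mod 71.
17^1 ≡ 17 (mod 71)
17^2 = (17^1)^2 ≡ 17^2 = 289 ≡ 5 (mod 71)
17^4 = (17^2)^2 ≡ 5^2 = 25 ≡ 25 (mod 71)
17^8 = (17^4)^2 ≡ 25^2 = 625 ≡ 57 (mod 71)
17^11 = 17^8 · 17^2 · 17^1 ≡ 57 · 5 · 17 ≡ 17 (mod 71).
So A = 17. The server then computes K = A^b mod p = 17^18 mod 71.
17^1 ≡ 17 (mod 71)
17^2 = (17^1)^2 ≡ 17^2 = 289 ≡ 5 (mod 71)
17^4 = (17^2)^2 ≡ 5^2 = 25 ≡ 25 (mod 71)
17^8 = (17^4)^2 ≡ 25^2 = 625 ≡ 57 (mod 71)
17^16 = (17^8)^2 ≡ 57^2 = 3249 ≡ 54 (mod 71)
17^18 = 17^16 · 17^2 ≡ 54 · 5 ≡ 57 (mod 71).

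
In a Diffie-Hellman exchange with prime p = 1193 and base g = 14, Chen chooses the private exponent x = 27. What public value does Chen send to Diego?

520

Public value = 14^27 (mod 1193).
14^1 ≡ 14 (mod 1193)
14^2 = (14^1)^2 ≡ 14^2 = 196 ≡ 196 (mod 1193)
14^4 = (14^2)^2 ≡ 196^2 = 38416 ≡ 240 (mod 1193)
14^8 = (14^4)^2 ≡ 240^2 = 57600 ≡ 336 (mod 1193)
14^16 = (14^8)^2 ≡ 336^2 = 112896 ≡ 754 (mod 1193)
14^27 = 14^16 · 14^8 · 14^2 · 14^1 ≡ 754 · 336 · 196 · 14 ≡ 520 (mod 1193).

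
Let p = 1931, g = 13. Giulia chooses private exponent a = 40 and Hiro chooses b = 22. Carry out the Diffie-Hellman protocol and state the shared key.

1659

Hiro sends B = g^b mod p = 13^22 mod 1931.
13^1 ≡ 13 (mod 1931)
13^2 = (13^1)^2 ≡ 13^2 = 169 ≡ 169 (mod 1931)
13^4 = (13^2)^2 ≡ 169^2 = 28561 ≡ 1527 (mod 1931)
13^8 = (13^4)^2 ≡ 1527^2 = 2331729 ≡ 1012 (mod 1931)
13^16 = (13^8)^2 ≡ 1012^2 = 1024144 ≡ 714 (mod 1931)
13^22 = 13^16 · 13^4 · 13^2 ≡ 714 · 1527 · 169 ≡ 962 (mod 1931).
So B = 962. Giulia then computes K = B^a mod p = 962^40 mod 1931.
962^1 ≡ 962 (mod 1931)
962^2 = (962^1)^2 ≡ 962^2 = 925444 ≡ 495 (mod 1931)
962^4 = (962^2)^2 ≡ 495^2 = 245025 ≡ 1719 (mod 1931)
962^8 = (962^4)^2 ≡ 1719^2 = 2954961 ≡ 531 (mod 1931)
962^16 = (962^8)^2 ≡ 531^2 = 281961 ≡ 35 (mod 1931)
962^32 = (962^16)^2 ≡ 35^2 = 1225 ≡ 1225 (mod 1931)
962^40 = 962^32 · 962^8 ≡ 1225 · 531 ≡ 1659 (mod 1931).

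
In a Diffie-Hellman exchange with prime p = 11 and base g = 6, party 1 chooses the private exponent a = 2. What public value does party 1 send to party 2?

Public value = 6^2 mod 11.
6^1 ≡ 6 (mod 11)
6^2 = (6^1)^2 ≡ 6^2 = 36 ≡ 3 (mod 11)

3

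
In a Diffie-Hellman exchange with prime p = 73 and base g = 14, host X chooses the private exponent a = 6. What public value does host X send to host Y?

24

Public value = 14^6 mod 73.
14^1 ≡ 14 (mod 73)
14^2 = (14^1)^2 ≡ 14^2 = 196 ≡ 50 (mod 73)
14^4 = (14^2)^2 ≡ 50^2 = 2500 ≡ 18 (mod 73)
14^6 = 14^4 · 14^2 ≡ 18 · 50 ≡ 24 (mod 73).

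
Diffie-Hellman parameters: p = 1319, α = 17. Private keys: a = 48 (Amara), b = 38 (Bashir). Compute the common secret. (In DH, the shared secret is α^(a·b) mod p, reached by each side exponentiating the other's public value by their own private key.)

1216

Amara sends A = α^a mod p = 17^48 mod 1319.
17^1 ≡ 17 (mod 1319)
17^2 = (17^1)^2 ≡ 17^2 = 289 ≡ 289 (mod 1319)
17^4 = (17^2)^2 ≡ 289^2 = 83521 ≡ 424 (mod 1319)
17^8 = (17^4)^2 ≡ 424^2 = 179776 ≡ 392 (mod 1319)
17^16 = (17^8)^2 ≡ 392^2 = 153664 ≡ 660 (mod 1319)
17^32 = (17^16)^2 ≡ 660^2 = 435600 ≡ 330 (mod 1319)
17^48 = 17^32 · 17^16 ≡ 330 · 660 ≡ 165 (mod 1319).
So A = 165. Bashir then computes K = A^b mod p = 165^38 mod 1319.
165^1 ≡ 165 (mod 1319)
165^2 = (165^1)^2 ≡ 165^2 = 27225 ≡ 845 (mod 1319)
165^4 = (165^2)^2 ≡ 845^2 = 714025 ≡ 446 (mod 1319)
165^8 = (165^4)^2 ≡ 446^2 = 198916 ≡ 1066 (mod 1319)
165^16 = (165^8)^2 ≡ 1066^2 = 1136356 ≡ 697 (mod 1319)
165^32 = (165^16)^2 ≡ 697^2 = 485809 ≡ 417 (mod 1319)
165^38 = 165^32 · 165^4 · 165^2 ≡ 417 · 446 · 845 ≡ 1216 (mod 1319).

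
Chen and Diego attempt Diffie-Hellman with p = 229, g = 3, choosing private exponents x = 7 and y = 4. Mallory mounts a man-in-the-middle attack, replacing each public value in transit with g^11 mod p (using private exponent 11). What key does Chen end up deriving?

Chen receives Mallory's public value M = 3^11 mod 229 instead of the honest one.
3^1 ≡ 3 (mod 229)
3^2 = (3^1)^2 ≡ 3^2 = 9 ≡ 9 (mod 229)
3^4 = (3^2)^2 ≡ 9^2 = 81 ≡ 81 (mod 229)
3^8 = (3^4)^2 ≡ 81^2 = 6561 ≡ 149 (mod 229)
3^11 = 3^8 · 3^2 · 3^1 ≡ 149 · 9 · 3 ≡ 130 (mod 229).
So M = 130. Chen computes K = M^7 mod 229.
130^1 ≡ 130 (mod 229)
130^2 = (130^1)^2 ≡ 130^2 = 16900 ≡ 183 (mod 229)
130^4 = (130^2)^2 ≡ 183^2 = 33489 ≡ 55 (mod 229)
130^7 = 130^4 · 130^2 · 130^1 ≡ 55 · 183 · 130 ≡ 173 (mod 229).

173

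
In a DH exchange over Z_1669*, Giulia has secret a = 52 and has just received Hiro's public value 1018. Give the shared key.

Shared key K = 1018^52 mod 1669.
1018^1 ≡ 1018 (mod 1669)
1018^2 = (1018^1)^2 ≡ 1018^2 = 1036324 ≡ 1544 (mod 1669)
1018^4 = (1018^2)^2 ≡ 1544^2 = 2383936 ≡ 604 (mod 1669)
1018^8 = (1018^4)^2 ≡ 604^2 = 364816 ≡ 974 (mod 1669)
1018^16 = (1018^8)^2 ≡ 974^2 = 948676 ≡ 684 (mod 1669)
1018^32 = (1018^16)^2 ≡ 684^2 = 467856 ≡ 536 (mod 1669)
1018^52 = 1018^32 · 1018^16 · 1018^4 ≡ 536 · 684 · 604 ≡ 1314 (mod 1669).

1314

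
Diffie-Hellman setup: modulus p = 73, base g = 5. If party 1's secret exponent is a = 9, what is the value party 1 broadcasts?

Public value = 5^9 (mod 73).
5^1 ≡ 5 (mod 73)
5^2 = (5^1)^2 ≡ 5^2 = 25 ≡ 25 (mod 73)
5^4 = (5^2)^2 ≡ 25^2 = 625 ≡ 41 (mod 73)
5^8 = (5^4)^2 ≡ 41^2 = 1681 ≡ 2 (mod 73)
5^9 = 5^8 · 5^1 ≡ 2 · 5 ≡ 10 (mod 73).

10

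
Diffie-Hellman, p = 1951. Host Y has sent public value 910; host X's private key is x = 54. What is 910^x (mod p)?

594

Shared key K = 910^54 mod 1951.
910^1 ≡ 910 (mod 1951)
910^2 = (910^1)^2 ≡ 910^2 = 828100 ≡ 876 (mod 1951)
910^4 = (910^2)^2 ≡ 876^2 = 767376 ≡ 633 (mod 1951)
910^8 = (910^4)^2 ≡ 633^2 = 400689 ≡ 734 (mod 1951)
910^16 = (910^8)^2 ≡ 734^2 = 538756 ≡ 280 (mod 1951)
910^32 = (910^16)^2 ≡ 280^2 = 78400 ≡ 360 (mod 1951)
910^54 = 910^32 · 910^16 · 910^4 · 910^2 ≡ 360 · 280 · 633 · 876 ≡ 594 (mod 1951).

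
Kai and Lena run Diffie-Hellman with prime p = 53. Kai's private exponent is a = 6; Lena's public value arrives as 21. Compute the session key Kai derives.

Shared key K = 21^6 mod 53.
21^1 ≡ 21 (mod 53)
21^2 = (21^1)^2 ≡ 21^2 = 441 ≡ 17 (mod 53)
21^4 = (21^2)^2 ≡ 17^2 = 289 ≡ 24 (mod 53)
21^6 = 21^4 · 21^2 ≡ 24 · 17 ≡ 37 (mod 53).

37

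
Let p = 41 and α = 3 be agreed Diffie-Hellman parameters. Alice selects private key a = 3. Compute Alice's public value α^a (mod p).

27

Public value = 3^3 (mod 41).
3^1 ≡ 3 (mod 41)
3^2 = (3^1)^2 ≡ 3^2 = 9 ≡ 9 (mod 41)
3^3 = 3^2 · 3^1 ≡ 9 · 3 ≡ 27 (mod 41).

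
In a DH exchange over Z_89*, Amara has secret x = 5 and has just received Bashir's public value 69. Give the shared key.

Shared key K = 69^5 mod 89.
69^1 ≡ 69 (mod 89)
69^2 = (69^1)^2 ≡ 69^2 = 4761 ≡ 44 (mod 89)
69^4 = (69^2)^2 ≡ 44^2 = 1936 ≡ 67 (mod 89)
69^5 = 69^4 · 69^1 ≡ 67 · 69 ≡ 84 (mod 89).

84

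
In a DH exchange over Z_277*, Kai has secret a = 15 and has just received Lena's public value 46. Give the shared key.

Shared key K = 46^15 mod 277.
46^1 ≡ 46 (mod 277)
46^2 = (46^1)^2 ≡ 46^2 = 2116 ≡ 177 (mod 277)
46^4 = (46^2)^2 ≡ 177^2 = 31329 ≡ 28 (mod 277)
46^8 = (46^4)^2 ≡ 28^2 = 784 ≡ 230 (mod 277)
46^15 = 46^8 · 46^4 · 46^2 · 46^1 ≡ 230 · 28 · 177 · 46 ≡ 42 (mod 277).

42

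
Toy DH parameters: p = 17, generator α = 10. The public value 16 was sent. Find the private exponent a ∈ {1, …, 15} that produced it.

8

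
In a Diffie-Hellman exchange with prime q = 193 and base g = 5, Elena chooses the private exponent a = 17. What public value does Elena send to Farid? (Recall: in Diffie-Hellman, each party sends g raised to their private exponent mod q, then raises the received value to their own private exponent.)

52

Public value = 5^17 (mod 193).
5^1 ≡ 5 (mod 193)
5^2 = (5^1)^2 ≡ 5^2 = 25 ≡ 25 (mod 193)
5^4 = (5^2)^2 ≡ 25^2 = 625 ≡ 46 (mod 193)
5^8 = (5^4)^2 ≡ 46^2 = 2116 ≡ 186 (mod 193)
5^16 = (5^8)^2 ≡ 186^2 = 34596 ≡ 49 (mod 193)
5^17 = 5^16 · 5^1 ≡ 49 · 5 ≡ 52 (mod 193).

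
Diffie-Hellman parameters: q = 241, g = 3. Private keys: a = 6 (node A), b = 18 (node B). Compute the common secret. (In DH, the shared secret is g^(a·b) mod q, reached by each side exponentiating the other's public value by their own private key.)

154

Node A sends A = g^a mod q = 3^6 mod 241.
3^1 ≡ 3 (mod 241)
3^2 = (3^1)^2 ≡ 3^2 = 9 ≡ 9 (mod 241)
3^4 = (3^2)^2 ≡ 9^2 = 81 ≡ 81 (mod 241)
3^6 = 3^4 · 3^2 ≡ 81 · 9 ≡ 6 (mod 241).
So A = 6. Node B then computes K = A^b mod q = 6^18 mod 241.
6^1 ≡ 6 (mod 241)
6^2 = (6^1)^2 ≡ 6^2 = 36 ≡ 36 (mod 241)
6^4 = (6^2)^2 ≡ 36^2 = 1296 ≡ 91 (mod 241)
6^8 = (6^4)^2 ≡ 91^2 = 8281 ≡ 87 (mod 241)
6^16 = (6^8)^2 ≡ 87^2 = 7569 ≡ 98 (mod 241)
6^18 = 6^16 · 6^2 ≡ 98 · 36 ≡ 154 (mod 241).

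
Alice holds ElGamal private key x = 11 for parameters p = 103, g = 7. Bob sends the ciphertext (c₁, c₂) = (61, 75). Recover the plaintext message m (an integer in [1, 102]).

78

Shared mask s = c₁^x mod p = 61^11 mod 103.
61^1 ≡ 61 (mod 103)
61^2 = (61^1)^2 ≡ 61^2 = 3721 ≡ 13 (mod 103)
61^4 = (61^2)^2 ≡ 13^2 = 169 ≡ 66 (mod 103)
61^8 = (61^4)^2 ≡ 66^2 = 4356 ≡ 30 (mod 103)
61^11 = 61^8 · 61^2 · 61^1 ≡ 30 · 13 · 61 ≡ 100 (mod 103).
So s = 100; s⁻¹ ≡ 34 (mod 103).
m = c₂ · s⁻¹ mod 103 = 75 · 34 mod 103 = 78.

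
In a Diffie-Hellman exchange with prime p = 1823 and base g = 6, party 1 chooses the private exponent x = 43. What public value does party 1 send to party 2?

Public value = 6^{43} \pmod{1823}.
6^1 ≡ 6 (mod 1823)
6^2 = (6^1)^2 ≡ 6^2 = 36 ≡ 36 (mod 1823)
6^4 = (6^2)^2 ≡ 36^2 = 1296 ≡ 1296 (mod 1823)
6^8 = (6^4)^2 ≡ 1296^2 = 1679616 ≡ 633 (mod 1823)
6^16 = (6^8)^2 ≡ 633^2 = 400689 ≡ 1452 (mod 1823)
6^32 = (6^16)^2 ≡ 1452^2 = 2108304 ≡ 916 (mod 1823)
6^43 = 6^32 · 6^8 · 6^2 · 6^1 ≡ 916 · 633 · 36 · 6 ≡ 925 (mod 1823).

925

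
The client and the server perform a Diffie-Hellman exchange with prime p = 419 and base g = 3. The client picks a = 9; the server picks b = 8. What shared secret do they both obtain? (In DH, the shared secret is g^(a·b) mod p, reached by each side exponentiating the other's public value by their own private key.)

The server sends B = g^b mod p = 3^8 mod 419.
3^1 ≡ 3 (mod 419)
3^2 = (3^1)^2 ≡ 3^2 = 9 ≡ 9 (mod 419)
3^4 = (3^2)^2 ≡ 9^2 = 81 ≡ 81 (mod 419)
3^8 = (3^4)^2 ≡ 81^2 = 6561 ≡ 276 (mod 419)
So B = 276. The client then computes K = B^a mod p = 276^9 mod 419.
276^1 ≡ 276 (mod 419)
276^2 = (276^1)^2 ≡ 276^2 = 76176 ≡ 337 (mod 419)
276^4 = (276^2)^2 ≡ 337^2 = 113569 ≡ 20 (mod 419)
276^8 = (276^4)^2 ≡ 20^2 = 400 ≡ 400 (mod 419)
276^9 = 276^8 · 276^1 ≡ 400 · 276 ≡ 203 (mod 419).

203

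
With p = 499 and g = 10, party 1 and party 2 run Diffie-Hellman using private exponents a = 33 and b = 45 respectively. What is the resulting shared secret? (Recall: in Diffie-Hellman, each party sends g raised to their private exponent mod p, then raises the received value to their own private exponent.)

Party 1 sends A = g^a mod p = 10^33 mod 499.
10^1 ≡ 10 (mod 499)
10^2 = (10^1)^2 ≡ 10^2 = 100 ≡ 100 (mod 499)
10^4 = (10^2)^2 ≡ 100^2 = 10000 ≡ 20 (mod 499)
10^8 = (10^4)^2 ≡ 20^2 = 400 ≡ 400 (mod 499)
10^16 = (10^8)^2 ≡ 400^2 = 160000 ≡ 320 (mod 499)
10^32 = (10^16)^2 ≡ 320^2 = 102400 ≡ 105 (mod 499)
10^33 = 10^32 · 10^1 ≡ 105 · 10 ≡ 52 (mod 499).
So A = 52. Party 2 then computes K = A^b mod p = 52^45 mod 499.
52^1 ≡ 52 (mod 499)
52^2 = (52^1)^2 ≡ 52^2 = 2704 ≡ 209 (mod 499)
52^4 = (52^2)^2 ≡ 209^2 = 43681 ≡ 268 (mod 499)
52^8 = (52^4)^2 ≡ 268^2 = 71824 ≡ 467 (mod 499)
52^16 = (52^8)^2 ≡ 467^2 = 218089 ≡ 26 (mod 499)
52^32 = (52^16)^2 ≡ 26^2 = 676 ≡ 177 (mod 499)
52^45 = 52^32 · 52^8 · 52^4 · 52^1 ≡ 177 · 467 · 268 · 52 ≡ 312 (mod 499).

312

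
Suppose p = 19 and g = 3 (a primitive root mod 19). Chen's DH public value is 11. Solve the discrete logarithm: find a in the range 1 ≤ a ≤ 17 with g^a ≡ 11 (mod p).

12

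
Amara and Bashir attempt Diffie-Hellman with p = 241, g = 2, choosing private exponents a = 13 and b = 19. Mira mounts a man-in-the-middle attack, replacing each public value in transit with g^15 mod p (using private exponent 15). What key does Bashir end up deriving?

211

Bashir receives Mira's public value M = 2^15 mod 241 instead of the honest one.
2^1 ≡ 2 (mod 241)
2^2 = (2^1)^2 ≡ 2^2 = 4 ≡ 4 (mod 241)
2^4 = (2^2)^2 ≡ 4^2 = 16 ≡ 16 (mod 241)
2^8 = (2^4)^2 ≡ 16^2 = 256 ≡ 15 (mod 241)
2^15 = 2^8 · 2^4 · 2^2 · 2^1 ≡ 15 · 16 · 4 · 2 ≡ 233 (mod 241).
So M = 233. Bashir computes K = M^19 mod 241.
233^1 ≡ 233 (mod 241)
233^2 = (233^1)^2 ≡ 233^2 = 54289 ≡ 64 (mod 241)
233^4 = (233^2)^2 ≡ 64^2 = 4096 ≡ 240 (mod 241)
233^8 = (233^4)^2 ≡ 240^2 = 57600 ≡ 1 (mod 241)
233^16 = (233^8)^2 ≡ 1^2 = 1 ≡ 1 (mod 241)
233^19 = 233^16 · 233^2 · 233^1 ≡ 1 · 64 · 233 ≡ 211 (mod 241).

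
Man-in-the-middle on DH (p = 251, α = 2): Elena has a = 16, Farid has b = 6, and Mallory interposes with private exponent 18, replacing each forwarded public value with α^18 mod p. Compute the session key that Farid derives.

5

Farid receives Mallory's public value M = 2^18 mod 251 instead of the honest one.
2^1 ≡ 2 (mod 251)
2^2 = (2^1)^2 ≡ 2^2 = 4 ≡ 4 (mod 251)
2^4 = (2^2)^2 ≡ 4^2 = 16 ≡ 16 (mod 251)
2^8 = (2^4)^2 ≡ 16^2 = 256 ≡ 5 (mod 251)
2^16 = (2^8)^2 ≡ 5^2 = 25 ≡ 25 (mod 251)
2^18 = 2^16 · 2^2 ≡ 25 · 4 ≡ 100 (mod 251).
So M = 100. Farid computes K = M^6 mod 251.
100^1 ≡ 100 (mod 251)
100^2 = (100^1)^2 ≡ 100^2 = 10000 ≡ 211 (mod 251)
100^4 = (100^2)^2 ≡ 211^2 = 44521 ≡ 94 (mod 251)
100^6 = 100^4 · 100^2 ≡ 94 · 211 ≡ 5 (mod 251).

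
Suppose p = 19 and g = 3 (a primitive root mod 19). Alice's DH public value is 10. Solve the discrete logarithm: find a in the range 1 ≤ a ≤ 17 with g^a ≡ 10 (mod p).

Try successive powers of 3 modulo 19:
3^1 ≡ 3
3^2 ≡ 9
3^3 ≡ 8
3^4 ≡ 5
3^5 ≡ 15
3^6 ≡ 7
3^7 ≡ 2
3^8 ≡ 6
3^9 ≡ 18
3^10 ≡ 16
3^11 ≡ 10
Found: a = 11.

11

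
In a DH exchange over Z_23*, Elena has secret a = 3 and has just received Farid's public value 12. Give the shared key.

Shared key K = 12^3 mod 23.
12^1 ≡ 12 (mod 23)
12^2 = (12^1)^2 ≡ 12^2 = 144 ≡ 6 (mod 23)
12^3 = 12^2 · 12^1 ≡ 6 · 12 ≡ 3 (mod 23).

3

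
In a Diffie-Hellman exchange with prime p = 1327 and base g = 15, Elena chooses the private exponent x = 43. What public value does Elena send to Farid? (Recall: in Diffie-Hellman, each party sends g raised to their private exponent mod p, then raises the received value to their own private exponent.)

Public value = 15^43 mod 1327.
15^1 ≡ 15 (mod 1327)
15^2 = (15^1)^2 ≡ 15^2 = 225 ≡ 225 (mod 1327)
15^4 = (15^2)^2 ≡ 225^2 = 50625 ≡ 199 (mod 1327)
15^8 = (15^4)^2 ≡ 199^2 = 39601 ≡ 1118 (mod 1327)
15^16 = (15^8)^2 ≡ 1118^2 = 1249924 ≡ 1217 (mod 1327)
15^32 = (15^16)^2 ≡ 1217^2 = 1481089 ≡ 157 (mod 1327)
15^43 = 15^32 · 15^8 · 15^2 · 15^1 ≡ 157 · 1118 · 225 · 15 ≡ 910 (mod 1327).

910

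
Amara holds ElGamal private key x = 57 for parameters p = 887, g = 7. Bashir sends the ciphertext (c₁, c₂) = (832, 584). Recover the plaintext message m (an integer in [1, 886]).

760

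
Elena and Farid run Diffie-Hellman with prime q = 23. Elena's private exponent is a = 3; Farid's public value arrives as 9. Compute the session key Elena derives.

16

Shared key K = 9^3 mod 23.
9^1 ≡ 9 (mod 23)
9^2 = (9^1)^2 ≡ 9^2 = 81 ≡ 12 (mod 23)
9^3 = 9^2 · 9^1 ≡ 12 · 9 ≡ 16 (mod 23).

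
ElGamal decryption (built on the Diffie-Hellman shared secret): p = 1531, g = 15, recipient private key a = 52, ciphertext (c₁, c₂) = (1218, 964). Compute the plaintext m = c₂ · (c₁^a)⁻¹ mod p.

344

Shared mask s = c₁^a mod p = 1218^52 mod 1531.
1218^1 ≡ 1218 (mod 1531)
1218^2 = (1218^1)^2 ≡ 1218^2 = 1483524 ≡ 1516 (mod 1531)
1218^4 = (1218^2)^2 ≡ 1516^2 = 2298256 ≡ 225 (mod 1531)
1218^8 = (1218^4)^2 ≡ 225^2 = 50625 ≡ 102 (mod 1531)
1218^16 = (1218^8)^2 ≡ 102^2 = 10404 ≡ 1218 (mod 1531)
1218^32 = (1218^16)^2 ≡ 1218^2 = 1483524 ≡ 1516 (mod 1531)
1218^52 = 1218^32 · 1218^16 · 1218^4 ≡ 1516 · 1218 · 225 ≡ 1516 (mod 1531).
So s = 1516; s⁻¹ ≡ 102 (mod 1531).
m = c₂ · s⁻¹ mod 1531 = 964 · 102 mod 1531 = 344.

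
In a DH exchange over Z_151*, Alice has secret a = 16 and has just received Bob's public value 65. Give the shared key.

68

Shared key K = 65^16 mod 151.
65^1 ≡ 65 (mod 151)
65^2 = (65^1)^2 ≡ 65^2 = 4225 ≡ 148 (mod 151)
65^4 = (65^2)^2 ≡ 148^2 = 21904 ≡ 9 (mod 151)
65^8 = (65^4)^2 ≡ 9^2 = 81 ≡ 81 (mod 151)
65^16 = (65^8)^2 ≡ 81^2 = 6561 ≡ 68 (mod 151)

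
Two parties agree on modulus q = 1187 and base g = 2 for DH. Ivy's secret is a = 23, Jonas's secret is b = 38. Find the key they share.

Jonas sends B = g^b mod q = 2^38 mod 1187.
2^1 ≡ 2 (mod 1187)
2^2 = (2^1)^2 ≡ 2^2 = 4 ≡ 4 (mod 1187)
2^4 = (2^2)^2 ≡ 4^2 = 16 ≡ 16 (mod 1187)
2^8 = (2^4)^2 ≡ 16^2 = 256 ≡ 256 (mod 1187)
2^16 = (2^8)^2 ≡ 256^2 = 65536 ≡ 251 (mod 1187)
2^32 = (2^16)^2 ≡ 251^2 = 63001 ≡ 90 (mod 1187)
2^38 = 2^32 · 2^4 · 2^2 ≡ 90 · 16 · 4 ≡ 1012 (mod 1187).
So B = 1012. Ivy then computes K = B^a mod q = 1012^23 mod 1187.
1012^1 ≡ 1012 (mod 1187)
1012^2 = (1012^1)^2 ≡ 1012^2 = 1024144 ≡ 950 (mod 1187)
1012^4 = (1012^2)^2 ≡ 950^2 = 902500 ≡ 380 (mod 1187)
1012^8 = (1012^4)^2 ≡ 380^2 = 144400 ≡ 773 (mod 1187)
1012^16 = (1012^8)^2 ≡ 773^2 = 597529 ≡ 468 (mod 1187)
1012^23 = 1012^16 · 1012^4 · 1012^2 · 1012^1 ≡ 468 · 380 · 950 · 1012 ≡ 456 (mod 1187).

456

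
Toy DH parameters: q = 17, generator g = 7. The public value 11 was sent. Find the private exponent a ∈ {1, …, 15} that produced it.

Try successive powers of 7 modulo 17:
7^1 ≡ 7
7^2 ≡ 15
7^3 ≡ 3
7^4 ≡ 4
7^5 ≡ 11
Found: a = 5.

5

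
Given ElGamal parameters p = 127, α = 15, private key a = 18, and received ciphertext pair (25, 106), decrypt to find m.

43

Shared mask s = c₁^a mod p = 25^18 mod 127.
25^1 ≡ 25 (mod 127)
25^2 = (25^1)^2 ≡ 25^2 = 625 ≡ 117 (mod 127)
25^4 = (25^2)^2 ≡ 117^2 = 13689 ≡ 100 (mod 127)
25^8 = (25^4)^2 ≡ 100^2 = 10000 ≡ 94 (mod 127)
25^16 = (25^8)^2 ≡ 94^2 = 8836 ≡ 73 (mod 127)
25^18 = 25^16 · 25^2 ≡ 73 · 117 ≡ 32 (mod 127).
So s = 32; s⁻¹ ≡ 4 (mod 127).
m = c₂ · s⁻¹ mod 127 = 106 · 4 mod 127 = 43.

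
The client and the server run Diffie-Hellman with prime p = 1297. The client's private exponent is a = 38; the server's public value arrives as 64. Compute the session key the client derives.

Shared key K = 64^38 mod 1297.
64^1 ≡ 64 (mod 1297)
64^2 = (64^1)^2 ≡ 64^2 = 4096 ≡ 205 (mod 1297)
64^4 = (64^2)^2 ≡ 205^2 = 42025 ≡ 521 (mod 1297)
64^8 = (64^4)^2 ≡ 521^2 = 271441 ≡ 368 (mod 1297)
64^16 = (64^8)^2 ≡ 368^2 = 135424 ≡ 536 (mod 1297)
64^32 = (64^16)^2 ≡ 536^2 = 287296 ≡ 659 (mod 1297)
64^38 = 64^32 · 64^4 · 64^2 ≡ 659 · 521 · 205 ≡ 196 (mod 1297).

196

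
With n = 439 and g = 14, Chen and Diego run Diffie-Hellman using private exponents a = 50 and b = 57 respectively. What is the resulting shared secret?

110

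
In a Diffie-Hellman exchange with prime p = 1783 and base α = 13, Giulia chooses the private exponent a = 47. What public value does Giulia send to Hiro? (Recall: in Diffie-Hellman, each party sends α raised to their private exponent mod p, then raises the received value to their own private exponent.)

Public value = 13^47 mod 1783.
13^1 ≡ 13 (mod 1783)
13^2 = (13^1)^2 ≡ 13^2 = 169 ≡ 169 (mod 1783)
13^4 = (13^2)^2 ≡ 169^2 = 28561 ≡ 33 (mod 1783)
13^8 = (13^4)^2 ≡ 33^2 = 1089 ≡ 1089 (mod 1783)
13^16 = (13^8)^2 ≡ 1089^2 = 1185921 ≡ 226 (mod 1783)
13^32 = (13^16)^2 ≡ 226^2 = 51076 ≡ 1152 (mod 1783)
13^47 = 13^32 · 13^8 · 13^4 · 13^2 · 13^1 ≡ 1152 · 1089 · 33 · 169 · 13 ≡ 1237 (mod 1783).

1237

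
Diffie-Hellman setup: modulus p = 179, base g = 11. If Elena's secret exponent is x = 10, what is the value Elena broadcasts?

74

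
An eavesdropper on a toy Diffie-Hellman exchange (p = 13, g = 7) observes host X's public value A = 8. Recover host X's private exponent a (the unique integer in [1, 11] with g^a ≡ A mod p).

Try successive powers of 7 modulo 13:
7^1 ≡ 7
7^2 ≡ 10
7^3 ≡ 5
7^4 ≡ 9
7^5 ≡ 11
7^6 ≡ 12
7^7 ≡ 6
7^8 ≡ 3
7^9 ≡ 8
Found: a = 9.

9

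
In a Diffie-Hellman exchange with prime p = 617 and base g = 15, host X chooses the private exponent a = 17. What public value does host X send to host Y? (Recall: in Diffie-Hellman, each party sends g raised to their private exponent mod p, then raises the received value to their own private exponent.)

548

Public value = 15^17 (mod 617).
15^1 ≡ 15 (mod 617)
15^2 = (15^1)^2 ≡ 15^2 = 225 ≡ 225 (mod 617)
15^4 = (15^2)^2 ≡ 225^2 = 50625 ≡ 31 (mod 617)
15^8 = (15^4)^2 ≡ 31^2 = 961 ≡ 344 (mod 617)
15^16 = (15^8)^2 ≡ 344^2 = 118336 ≡ 489 (mod 617)
15^17 = 15^16 · 15^1 ≡ 489 · 15 ≡ 548 (mod 617).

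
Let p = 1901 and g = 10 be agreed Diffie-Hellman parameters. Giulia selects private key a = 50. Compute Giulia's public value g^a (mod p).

854

Public value = 10^50 (mod 1901).
10^1 ≡ 10 (mod 1901)
10^2 = (10^1)^2 ≡ 10^2 = 100 ≡ 100 (mod 1901)
10^4 = (10^2)^2 ≡ 100^2 = 10000 ≡ 495 (mod 1901)
10^8 = (10^4)^2 ≡ 495^2 = 245025 ≡ 1697 (mod 1901)
10^16 = (10^8)^2 ≡ 1697^2 = 2879809 ≡ 1695 (mod 1901)
10^32 = (10^16)^2 ≡ 1695^2 = 2873025 ≡ 614 (mod 1901)
10^50 = 10^32 · 10^16 · 10^2 ≡ 614 · 1695 · 100 ≡ 854 (mod 1901).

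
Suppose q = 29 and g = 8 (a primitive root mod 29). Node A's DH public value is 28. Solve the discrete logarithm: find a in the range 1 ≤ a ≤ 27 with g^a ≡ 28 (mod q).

Try successive powers of 8 modulo 29:
8^1 ≡ 8
8^2 ≡ 6
8^3 ≡ 19
8^4 ≡ 7
8^5 ≡ 27
8^6 ≡ 13
8^7 ≡ 17
8^8 ≡ 20
8^9 ≡ 15
8^10 ≡ 4
8^11 ≡ 3
8^12 ≡ 24
8^13 ≡ 18
8^14 ≡ 28
Found: a = 14.

14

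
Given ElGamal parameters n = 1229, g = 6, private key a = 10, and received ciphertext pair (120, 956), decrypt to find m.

920

Shared mask s = c₁^a mod n = 120^10 mod 1229.
120^1 ≡ 120 (mod 1229)
120^2 = (120^1)^2 ≡ 120^2 = 14400 ≡ 881 (mod 1229)
120^4 = (120^2)^2 ≡ 881^2 = 776161 ≡ 662 (mod 1229)
120^8 = (120^4)^2 ≡ 662^2 = 438244 ≡ 720 (mod 1229)
120^10 = 120^8 · 120^2 ≡ 720 · 881 ≡ 156 (mod 1229).
So s = 156; s⁻¹ ≡ 906 (mod 1229).
m = c₂ · s⁻¹ mod 1229 = 956 · 906 mod 1229 = 920.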